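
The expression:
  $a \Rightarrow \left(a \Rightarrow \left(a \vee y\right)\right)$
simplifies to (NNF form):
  $\text{True}$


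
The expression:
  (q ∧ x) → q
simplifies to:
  True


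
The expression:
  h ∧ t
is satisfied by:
  {t: True, h: True}


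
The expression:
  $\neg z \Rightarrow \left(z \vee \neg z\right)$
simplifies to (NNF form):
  $\text{True}$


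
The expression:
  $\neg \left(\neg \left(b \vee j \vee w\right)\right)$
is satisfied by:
  {b: True, w: True, j: True}
  {b: True, w: True, j: False}
  {b: True, j: True, w: False}
  {b: True, j: False, w: False}
  {w: True, j: True, b: False}
  {w: True, j: False, b: False}
  {j: True, w: False, b: False}


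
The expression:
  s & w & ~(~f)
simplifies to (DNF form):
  f & s & w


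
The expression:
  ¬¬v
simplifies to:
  v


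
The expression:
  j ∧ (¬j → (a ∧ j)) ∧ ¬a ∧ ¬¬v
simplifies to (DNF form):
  j ∧ v ∧ ¬a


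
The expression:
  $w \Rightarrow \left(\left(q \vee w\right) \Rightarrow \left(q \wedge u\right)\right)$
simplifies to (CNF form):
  $\left(q \vee \neg w\right) \wedge \left(u \vee \neg w\right)$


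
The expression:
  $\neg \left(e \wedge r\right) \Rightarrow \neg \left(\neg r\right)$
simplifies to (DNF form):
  $r$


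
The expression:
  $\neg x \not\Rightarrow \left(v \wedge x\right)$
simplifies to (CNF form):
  $\neg x$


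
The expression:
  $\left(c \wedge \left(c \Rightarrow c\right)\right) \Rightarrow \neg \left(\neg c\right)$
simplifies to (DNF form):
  $\text{True}$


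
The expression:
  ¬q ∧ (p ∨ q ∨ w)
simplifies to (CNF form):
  ¬q ∧ (p ∨ w)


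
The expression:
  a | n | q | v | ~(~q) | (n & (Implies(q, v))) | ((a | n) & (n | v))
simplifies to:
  a | n | q | v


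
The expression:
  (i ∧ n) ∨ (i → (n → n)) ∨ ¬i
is always true.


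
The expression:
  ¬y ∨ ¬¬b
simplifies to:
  b ∨ ¬y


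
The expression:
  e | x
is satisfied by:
  {x: True, e: True}
  {x: True, e: False}
  {e: True, x: False}


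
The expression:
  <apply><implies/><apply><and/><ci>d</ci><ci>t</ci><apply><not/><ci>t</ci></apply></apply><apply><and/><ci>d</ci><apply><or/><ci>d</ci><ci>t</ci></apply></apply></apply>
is always true.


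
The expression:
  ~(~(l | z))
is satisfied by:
  {z: True, l: True}
  {z: True, l: False}
  {l: True, z: False}


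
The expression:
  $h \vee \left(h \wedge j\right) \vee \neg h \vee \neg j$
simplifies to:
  $\text{True}$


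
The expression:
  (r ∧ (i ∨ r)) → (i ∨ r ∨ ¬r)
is always true.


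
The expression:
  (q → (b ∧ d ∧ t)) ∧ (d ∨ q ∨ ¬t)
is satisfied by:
  {b: True, d: True, t: False, q: False}
  {b: True, t: False, d: False, q: False}
  {d: True, b: False, t: False, q: False}
  {b: False, t: False, d: False, q: False}
  {b: True, d: True, t: True, q: False}
  {d: True, t: True, b: False, q: False}
  {b: True, q: True, d: True, t: True}


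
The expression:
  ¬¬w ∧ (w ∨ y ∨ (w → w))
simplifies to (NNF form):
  w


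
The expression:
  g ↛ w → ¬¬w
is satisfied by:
  {w: True, g: False}
  {g: False, w: False}
  {g: True, w: True}


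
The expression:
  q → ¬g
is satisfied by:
  {g: False, q: False}
  {q: True, g: False}
  {g: True, q: False}


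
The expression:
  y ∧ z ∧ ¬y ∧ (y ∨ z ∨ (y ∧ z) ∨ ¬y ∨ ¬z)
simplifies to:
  False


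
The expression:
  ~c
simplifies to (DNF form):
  ~c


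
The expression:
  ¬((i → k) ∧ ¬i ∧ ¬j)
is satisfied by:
  {i: True, j: True}
  {i: True, j: False}
  {j: True, i: False}


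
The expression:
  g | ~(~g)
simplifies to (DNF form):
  g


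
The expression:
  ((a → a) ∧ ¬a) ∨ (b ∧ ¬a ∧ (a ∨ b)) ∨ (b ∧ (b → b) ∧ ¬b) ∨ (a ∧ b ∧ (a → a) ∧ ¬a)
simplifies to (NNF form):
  ¬a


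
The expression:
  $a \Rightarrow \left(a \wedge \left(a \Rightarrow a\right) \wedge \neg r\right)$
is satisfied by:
  {a: False, r: False}
  {r: True, a: False}
  {a: True, r: False}


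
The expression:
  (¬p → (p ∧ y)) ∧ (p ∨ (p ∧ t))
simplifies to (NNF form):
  p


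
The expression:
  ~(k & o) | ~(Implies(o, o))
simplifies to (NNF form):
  ~k | ~o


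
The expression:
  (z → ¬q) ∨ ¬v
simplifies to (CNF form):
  ¬q ∨ ¬v ∨ ¬z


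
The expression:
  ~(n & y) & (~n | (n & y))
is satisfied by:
  {n: False}


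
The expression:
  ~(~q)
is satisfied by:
  {q: True}


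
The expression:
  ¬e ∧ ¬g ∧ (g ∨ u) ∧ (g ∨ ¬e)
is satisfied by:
  {u: True, g: False, e: False}


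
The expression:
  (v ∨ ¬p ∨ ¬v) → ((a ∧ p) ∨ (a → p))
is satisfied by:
  {p: True, a: False}
  {a: False, p: False}
  {a: True, p: True}


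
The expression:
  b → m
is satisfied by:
  {m: True, b: False}
  {b: False, m: False}
  {b: True, m: True}


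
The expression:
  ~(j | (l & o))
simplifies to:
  ~j & (~l | ~o)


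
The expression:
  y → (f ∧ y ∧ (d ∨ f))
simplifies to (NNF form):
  f ∨ ¬y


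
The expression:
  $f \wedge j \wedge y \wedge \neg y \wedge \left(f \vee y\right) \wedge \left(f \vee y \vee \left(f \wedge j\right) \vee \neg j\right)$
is never true.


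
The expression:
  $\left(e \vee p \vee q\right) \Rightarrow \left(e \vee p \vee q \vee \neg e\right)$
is always true.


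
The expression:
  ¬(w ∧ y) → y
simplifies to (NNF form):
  y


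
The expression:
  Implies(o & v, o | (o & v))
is always true.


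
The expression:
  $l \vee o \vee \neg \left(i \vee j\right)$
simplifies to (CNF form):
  $\left(l \vee o \vee \neg i\right) \wedge \left(l \vee o \vee \neg j\right)$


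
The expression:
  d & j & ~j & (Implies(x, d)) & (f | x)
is never true.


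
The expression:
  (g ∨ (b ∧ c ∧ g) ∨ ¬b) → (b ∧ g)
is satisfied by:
  {b: True}


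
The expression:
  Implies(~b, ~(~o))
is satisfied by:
  {b: True, o: True}
  {b: True, o: False}
  {o: True, b: False}


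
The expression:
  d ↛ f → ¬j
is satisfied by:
  {f: True, d: False, j: False}
  {f: False, d: False, j: False}
  {j: True, f: True, d: False}
  {j: True, f: False, d: False}
  {d: True, f: True, j: False}
  {d: True, f: False, j: False}
  {d: True, j: True, f: True}


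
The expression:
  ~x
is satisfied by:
  {x: False}


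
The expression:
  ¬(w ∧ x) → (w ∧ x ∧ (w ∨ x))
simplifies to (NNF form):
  w ∧ x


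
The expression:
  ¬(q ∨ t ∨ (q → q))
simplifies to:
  False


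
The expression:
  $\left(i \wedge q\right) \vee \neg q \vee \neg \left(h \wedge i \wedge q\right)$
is always true.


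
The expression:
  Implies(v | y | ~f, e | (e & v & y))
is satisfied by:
  {e: True, f: True, y: False, v: False}
  {e: True, f: False, y: False, v: False}
  {e: True, v: True, f: True, y: False}
  {e: True, v: True, f: False, y: False}
  {e: True, y: True, f: True, v: False}
  {e: True, y: True, f: False, v: False}
  {e: True, y: True, v: True, f: True}
  {e: True, y: True, v: True, f: False}
  {f: True, e: False, y: False, v: False}


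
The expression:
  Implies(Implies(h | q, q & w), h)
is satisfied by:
  {h: True, q: True, w: False}
  {h: True, q: False, w: False}
  {h: True, w: True, q: True}
  {h: True, w: True, q: False}
  {q: True, w: False, h: False}


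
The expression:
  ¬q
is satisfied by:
  {q: False}


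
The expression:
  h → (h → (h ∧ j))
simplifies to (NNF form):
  j ∨ ¬h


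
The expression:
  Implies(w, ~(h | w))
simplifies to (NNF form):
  ~w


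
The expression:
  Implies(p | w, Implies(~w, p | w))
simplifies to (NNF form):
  True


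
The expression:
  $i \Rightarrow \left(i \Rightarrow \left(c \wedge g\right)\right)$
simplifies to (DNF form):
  $\left(c \wedge g\right) \vee \neg i$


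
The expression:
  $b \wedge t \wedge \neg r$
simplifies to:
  $b \wedge t \wedge \neg r$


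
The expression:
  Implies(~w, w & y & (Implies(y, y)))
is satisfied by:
  {w: True}


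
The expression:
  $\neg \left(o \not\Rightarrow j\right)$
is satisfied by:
  {j: True, o: False}
  {o: False, j: False}
  {o: True, j: True}


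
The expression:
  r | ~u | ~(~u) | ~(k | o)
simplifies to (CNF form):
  True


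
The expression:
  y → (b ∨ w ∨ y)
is always true.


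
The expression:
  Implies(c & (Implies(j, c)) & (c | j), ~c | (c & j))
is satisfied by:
  {j: True, c: False}
  {c: False, j: False}
  {c: True, j: True}


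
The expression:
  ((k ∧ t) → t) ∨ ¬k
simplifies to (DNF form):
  True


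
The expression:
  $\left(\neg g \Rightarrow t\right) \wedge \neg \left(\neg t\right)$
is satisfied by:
  {t: True}


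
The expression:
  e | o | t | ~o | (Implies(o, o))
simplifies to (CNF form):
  True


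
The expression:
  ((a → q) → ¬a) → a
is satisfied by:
  {a: True}


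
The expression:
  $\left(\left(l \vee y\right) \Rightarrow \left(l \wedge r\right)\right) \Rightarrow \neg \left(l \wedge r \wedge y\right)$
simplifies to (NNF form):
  $\neg l \vee \neg r \vee \neg y$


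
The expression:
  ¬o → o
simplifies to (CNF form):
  o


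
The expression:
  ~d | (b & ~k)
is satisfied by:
  {b: True, d: False, k: False}
  {b: False, d: False, k: False}
  {k: True, b: True, d: False}
  {k: True, b: False, d: False}
  {d: True, b: True, k: False}


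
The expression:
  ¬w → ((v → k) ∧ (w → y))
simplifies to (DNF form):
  k ∨ w ∨ ¬v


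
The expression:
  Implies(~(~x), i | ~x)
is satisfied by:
  {i: True, x: False}
  {x: False, i: False}
  {x: True, i: True}


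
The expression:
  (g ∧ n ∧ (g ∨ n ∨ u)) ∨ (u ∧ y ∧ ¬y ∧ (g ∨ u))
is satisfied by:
  {g: True, n: True}


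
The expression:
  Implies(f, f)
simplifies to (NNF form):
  True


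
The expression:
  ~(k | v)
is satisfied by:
  {v: False, k: False}


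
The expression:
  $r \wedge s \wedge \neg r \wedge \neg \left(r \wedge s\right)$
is never true.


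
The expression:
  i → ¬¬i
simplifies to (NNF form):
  True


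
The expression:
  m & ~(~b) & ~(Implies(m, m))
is never true.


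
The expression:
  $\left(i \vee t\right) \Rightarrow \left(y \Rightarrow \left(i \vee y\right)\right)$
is always true.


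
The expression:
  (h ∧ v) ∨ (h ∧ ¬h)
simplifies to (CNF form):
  h ∧ v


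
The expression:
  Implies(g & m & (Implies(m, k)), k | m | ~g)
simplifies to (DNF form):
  True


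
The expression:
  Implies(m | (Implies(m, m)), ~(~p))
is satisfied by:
  {p: True}


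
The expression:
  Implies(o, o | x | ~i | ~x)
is always true.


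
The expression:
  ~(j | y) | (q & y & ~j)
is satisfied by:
  {q: True, j: False, y: False}
  {q: False, j: False, y: False}
  {y: True, q: True, j: False}


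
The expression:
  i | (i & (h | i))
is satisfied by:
  {i: True}


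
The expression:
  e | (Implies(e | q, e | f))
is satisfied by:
  {e: True, f: True, q: False}
  {e: True, f: False, q: False}
  {f: True, e: False, q: False}
  {e: False, f: False, q: False}
  {q: True, e: True, f: True}
  {q: True, e: True, f: False}
  {q: True, f: True, e: False}


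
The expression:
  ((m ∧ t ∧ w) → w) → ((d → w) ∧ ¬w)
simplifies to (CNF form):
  ¬d ∧ ¬w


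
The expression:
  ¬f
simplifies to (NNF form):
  ¬f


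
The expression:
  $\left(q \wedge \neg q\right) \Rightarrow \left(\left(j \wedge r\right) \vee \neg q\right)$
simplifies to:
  $\text{True}$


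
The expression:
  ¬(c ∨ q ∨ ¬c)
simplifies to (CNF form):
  False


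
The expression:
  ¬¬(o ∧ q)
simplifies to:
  o ∧ q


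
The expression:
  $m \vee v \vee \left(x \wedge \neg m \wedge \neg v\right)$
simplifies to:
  $m \vee v \vee x$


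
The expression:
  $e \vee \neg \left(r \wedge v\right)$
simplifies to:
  $e \vee \neg r \vee \neg v$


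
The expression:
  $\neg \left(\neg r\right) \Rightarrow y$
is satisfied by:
  {y: True, r: False}
  {r: False, y: False}
  {r: True, y: True}


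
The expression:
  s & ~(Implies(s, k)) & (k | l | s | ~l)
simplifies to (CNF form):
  s & ~k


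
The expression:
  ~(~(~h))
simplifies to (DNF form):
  ~h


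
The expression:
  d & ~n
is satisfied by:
  {d: True, n: False}


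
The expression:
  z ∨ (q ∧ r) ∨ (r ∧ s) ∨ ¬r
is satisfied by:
  {q: True, z: True, s: True, r: False}
  {q: True, z: True, s: False, r: False}
  {q: True, s: True, z: False, r: False}
  {q: True, s: False, z: False, r: False}
  {z: True, s: True, q: False, r: False}
  {z: True, s: False, q: False, r: False}
  {s: True, q: False, z: False, r: False}
  {s: False, q: False, z: False, r: False}
  {r: True, q: True, z: True, s: True}
  {r: True, q: True, z: True, s: False}
  {r: True, q: True, s: True, z: False}
  {r: True, q: True, s: False, z: False}
  {r: True, z: True, s: True, q: False}
  {r: True, z: True, s: False, q: False}
  {r: True, s: True, z: False, q: False}


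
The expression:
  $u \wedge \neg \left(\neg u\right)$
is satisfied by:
  {u: True}


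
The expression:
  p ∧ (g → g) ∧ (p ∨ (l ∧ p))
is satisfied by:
  {p: True}


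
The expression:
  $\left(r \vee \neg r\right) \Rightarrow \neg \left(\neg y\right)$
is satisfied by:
  {y: True}


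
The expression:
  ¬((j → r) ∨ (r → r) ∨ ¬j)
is never true.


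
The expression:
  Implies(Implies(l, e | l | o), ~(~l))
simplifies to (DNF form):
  l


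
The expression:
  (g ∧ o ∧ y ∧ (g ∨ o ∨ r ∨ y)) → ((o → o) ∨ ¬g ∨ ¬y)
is always true.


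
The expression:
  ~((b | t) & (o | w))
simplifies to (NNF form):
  (~b | ~o) & (~b | ~w) & (~o | ~t) & (~t | ~w)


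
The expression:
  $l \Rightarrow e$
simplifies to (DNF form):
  $e \vee \neg l$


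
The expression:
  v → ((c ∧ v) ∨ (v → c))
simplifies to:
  c ∨ ¬v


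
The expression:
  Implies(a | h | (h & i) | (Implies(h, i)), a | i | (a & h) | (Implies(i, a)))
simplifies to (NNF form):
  True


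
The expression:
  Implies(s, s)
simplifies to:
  True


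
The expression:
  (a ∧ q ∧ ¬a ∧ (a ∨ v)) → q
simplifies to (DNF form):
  True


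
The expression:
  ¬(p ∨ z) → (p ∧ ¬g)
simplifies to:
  p ∨ z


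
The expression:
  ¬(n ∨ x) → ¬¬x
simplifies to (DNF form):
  n ∨ x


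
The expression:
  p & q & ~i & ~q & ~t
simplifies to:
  False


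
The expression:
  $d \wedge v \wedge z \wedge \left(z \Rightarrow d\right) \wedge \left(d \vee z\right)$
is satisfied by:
  {z: True, d: True, v: True}


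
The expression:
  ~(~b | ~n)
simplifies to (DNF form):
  b & n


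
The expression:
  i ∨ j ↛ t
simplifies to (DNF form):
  i ∨ (j ∧ ¬t)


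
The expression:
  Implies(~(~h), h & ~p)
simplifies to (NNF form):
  ~h | ~p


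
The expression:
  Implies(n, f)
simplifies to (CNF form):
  f | ~n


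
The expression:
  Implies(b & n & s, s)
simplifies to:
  True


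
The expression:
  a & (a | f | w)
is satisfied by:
  {a: True}


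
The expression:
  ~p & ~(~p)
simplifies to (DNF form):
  False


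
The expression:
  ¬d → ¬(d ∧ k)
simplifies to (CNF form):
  True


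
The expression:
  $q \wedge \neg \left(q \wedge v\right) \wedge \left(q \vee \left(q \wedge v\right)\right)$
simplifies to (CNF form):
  $q \wedge \neg v$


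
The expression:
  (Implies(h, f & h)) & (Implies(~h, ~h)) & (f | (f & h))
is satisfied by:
  {f: True}


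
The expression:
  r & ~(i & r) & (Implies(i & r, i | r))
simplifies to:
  r & ~i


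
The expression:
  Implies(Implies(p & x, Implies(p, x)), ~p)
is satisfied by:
  {p: False}


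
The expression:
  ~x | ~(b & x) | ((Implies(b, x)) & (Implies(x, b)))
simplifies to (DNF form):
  True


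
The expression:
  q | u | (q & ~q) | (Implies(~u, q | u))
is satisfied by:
  {q: True, u: True}
  {q: True, u: False}
  {u: True, q: False}


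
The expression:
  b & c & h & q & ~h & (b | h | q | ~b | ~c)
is never true.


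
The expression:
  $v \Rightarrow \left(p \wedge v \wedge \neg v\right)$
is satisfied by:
  {v: False}


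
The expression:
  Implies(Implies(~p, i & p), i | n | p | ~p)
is always true.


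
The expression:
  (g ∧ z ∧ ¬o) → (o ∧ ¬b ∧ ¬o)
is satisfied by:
  {o: True, g: False, z: False}
  {g: False, z: False, o: False}
  {o: True, z: True, g: False}
  {z: True, g: False, o: False}
  {o: True, g: True, z: False}
  {g: True, o: False, z: False}
  {o: True, z: True, g: True}


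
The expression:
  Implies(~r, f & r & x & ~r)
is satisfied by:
  {r: True}


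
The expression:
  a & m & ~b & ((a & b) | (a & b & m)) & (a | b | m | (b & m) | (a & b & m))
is never true.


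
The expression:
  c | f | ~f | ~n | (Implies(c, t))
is always true.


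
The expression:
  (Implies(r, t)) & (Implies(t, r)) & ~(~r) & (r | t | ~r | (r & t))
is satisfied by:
  {t: True, r: True}


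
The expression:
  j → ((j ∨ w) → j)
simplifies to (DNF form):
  True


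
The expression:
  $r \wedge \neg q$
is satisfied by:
  {r: True, q: False}


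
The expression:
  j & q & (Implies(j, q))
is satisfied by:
  {j: True, q: True}


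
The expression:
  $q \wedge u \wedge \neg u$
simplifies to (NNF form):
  $\text{False}$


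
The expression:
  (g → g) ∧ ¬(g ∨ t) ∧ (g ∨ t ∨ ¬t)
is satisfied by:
  {g: False, t: False}


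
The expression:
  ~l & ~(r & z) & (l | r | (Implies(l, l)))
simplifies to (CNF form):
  ~l & (~r | ~z)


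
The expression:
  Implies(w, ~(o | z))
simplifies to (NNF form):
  ~w | (~o & ~z)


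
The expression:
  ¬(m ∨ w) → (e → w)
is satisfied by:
  {w: True, m: True, e: False}
  {w: True, e: False, m: False}
  {m: True, e: False, w: False}
  {m: False, e: False, w: False}
  {w: True, m: True, e: True}
  {w: True, e: True, m: False}
  {m: True, e: True, w: False}


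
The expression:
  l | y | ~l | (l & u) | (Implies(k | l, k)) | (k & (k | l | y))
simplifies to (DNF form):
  True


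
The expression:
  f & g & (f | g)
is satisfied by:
  {g: True, f: True}


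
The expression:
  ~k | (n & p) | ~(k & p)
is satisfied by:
  {n: True, p: False, k: False}
  {p: False, k: False, n: False}
  {n: True, k: True, p: False}
  {k: True, p: False, n: False}
  {n: True, p: True, k: False}
  {p: True, n: False, k: False}
  {n: True, k: True, p: True}


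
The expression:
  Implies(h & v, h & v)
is always true.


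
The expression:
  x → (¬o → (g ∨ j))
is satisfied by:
  {o: True, g: True, j: True, x: False}
  {o: True, g: True, j: False, x: False}
  {o: True, j: True, g: False, x: False}
  {o: True, j: False, g: False, x: False}
  {g: True, j: True, o: False, x: False}
  {g: True, j: False, o: False, x: False}
  {j: True, o: False, g: False, x: False}
  {j: False, o: False, g: False, x: False}
  {x: True, o: True, g: True, j: True}
  {x: True, o: True, g: True, j: False}
  {x: True, o: True, j: True, g: False}
  {x: True, o: True, j: False, g: False}
  {x: True, g: True, j: True, o: False}
  {x: True, g: True, j: False, o: False}
  {x: True, j: True, g: False, o: False}


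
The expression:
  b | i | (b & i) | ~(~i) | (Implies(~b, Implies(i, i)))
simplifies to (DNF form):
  True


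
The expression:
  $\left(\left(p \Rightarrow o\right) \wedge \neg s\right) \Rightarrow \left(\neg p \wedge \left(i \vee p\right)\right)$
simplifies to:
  $s \vee \left(i \wedge \neg p\right) \vee \left(p \wedge \neg o\right)$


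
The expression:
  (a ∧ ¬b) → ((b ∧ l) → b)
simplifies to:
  True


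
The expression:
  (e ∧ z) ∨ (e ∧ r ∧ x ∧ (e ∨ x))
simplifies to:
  e ∧ (r ∨ z) ∧ (x ∨ z)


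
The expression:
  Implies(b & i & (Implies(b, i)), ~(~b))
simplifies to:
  True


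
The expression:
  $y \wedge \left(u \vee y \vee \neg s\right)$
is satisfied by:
  {y: True}


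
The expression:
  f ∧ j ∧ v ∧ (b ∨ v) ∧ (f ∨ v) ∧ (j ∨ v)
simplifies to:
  f ∧ j ∧ v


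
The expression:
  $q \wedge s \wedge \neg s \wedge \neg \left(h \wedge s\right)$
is never true.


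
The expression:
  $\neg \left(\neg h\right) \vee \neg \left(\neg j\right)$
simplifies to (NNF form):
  $h \vee j$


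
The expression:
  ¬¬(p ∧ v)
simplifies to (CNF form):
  p ∧ v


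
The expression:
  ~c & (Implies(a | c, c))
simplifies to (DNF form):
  ~a & ~c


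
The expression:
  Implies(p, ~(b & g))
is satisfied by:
  {p: False, b: False, g: False}
  {g: True, p: False, b: False}
  {b: True, p: False, g: False}
  {g: True, b: True, p: False}
  {p: True, g: False, b: False}
  {g: True, p: True, b: False}
  {b: True, p: True, g: False}


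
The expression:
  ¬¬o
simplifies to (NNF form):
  o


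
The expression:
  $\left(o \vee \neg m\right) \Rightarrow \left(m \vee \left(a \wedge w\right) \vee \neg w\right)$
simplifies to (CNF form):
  $a \vee m \vee \neg w$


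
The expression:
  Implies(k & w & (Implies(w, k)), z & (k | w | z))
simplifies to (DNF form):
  z | ~k | ~w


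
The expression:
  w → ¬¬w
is always true.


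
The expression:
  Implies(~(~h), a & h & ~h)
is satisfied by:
  {h: False}


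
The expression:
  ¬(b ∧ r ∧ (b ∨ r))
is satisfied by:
  {b: False, r: False}
  {r: True, b: False}
  {b: True, r: False}


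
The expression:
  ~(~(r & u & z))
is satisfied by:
  {r: True, z: True, u: True}


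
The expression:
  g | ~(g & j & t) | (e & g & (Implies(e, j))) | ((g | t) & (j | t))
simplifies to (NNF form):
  True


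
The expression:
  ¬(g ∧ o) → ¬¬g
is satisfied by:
  {g: True}


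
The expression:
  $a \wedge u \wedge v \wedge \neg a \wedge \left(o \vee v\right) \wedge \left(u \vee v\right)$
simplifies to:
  $\text{False}$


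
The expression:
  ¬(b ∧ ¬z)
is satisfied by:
  {z: True, b: False}
  {b: False, z: False}
  {b: True, z: True}


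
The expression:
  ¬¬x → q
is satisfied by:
  {q: True, x: False}
  {x: False, q: False}
  {x: True, q: True}


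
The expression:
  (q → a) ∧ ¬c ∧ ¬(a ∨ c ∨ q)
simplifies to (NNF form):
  ¬a ∧ ¬c ∧ ¬q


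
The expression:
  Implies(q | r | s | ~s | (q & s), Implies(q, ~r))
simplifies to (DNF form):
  ~q | ~r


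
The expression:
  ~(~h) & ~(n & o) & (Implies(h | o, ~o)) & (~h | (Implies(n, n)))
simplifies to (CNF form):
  h & ~o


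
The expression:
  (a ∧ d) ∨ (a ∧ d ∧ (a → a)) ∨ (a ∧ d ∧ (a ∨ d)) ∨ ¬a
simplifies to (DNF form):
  d ∨ ¬a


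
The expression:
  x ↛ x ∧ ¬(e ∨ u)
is never true.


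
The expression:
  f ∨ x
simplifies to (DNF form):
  f ∨ x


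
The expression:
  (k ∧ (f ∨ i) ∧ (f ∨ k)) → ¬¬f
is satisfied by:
  {f: True, k: False, i: False}
  {f: False, k: False, i: False}
  {i: True, f: True, k: False}
  {i: True, f: False, k: False}
  {k: True, f: True, i: False}
  {k: True, f: False, i: False}
  {k: True, i: True, f: True}


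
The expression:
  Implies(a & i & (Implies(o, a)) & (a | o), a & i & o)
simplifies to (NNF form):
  o | ~a | ~i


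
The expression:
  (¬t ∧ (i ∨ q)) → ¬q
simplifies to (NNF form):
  t ∨ ¬q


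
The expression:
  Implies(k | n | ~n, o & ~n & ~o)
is never true.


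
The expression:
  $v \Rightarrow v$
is always true.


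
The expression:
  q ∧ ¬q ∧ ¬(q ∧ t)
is never true.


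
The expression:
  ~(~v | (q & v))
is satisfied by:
  {v: True, q: False}


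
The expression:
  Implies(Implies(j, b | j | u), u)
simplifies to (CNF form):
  u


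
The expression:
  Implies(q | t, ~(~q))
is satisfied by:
  {q: True, t: False}
  {t: False, q: False}
  {t: True, q: True}


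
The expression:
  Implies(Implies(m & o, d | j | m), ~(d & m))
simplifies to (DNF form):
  ~d | ~m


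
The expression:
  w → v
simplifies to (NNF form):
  v ∨ ¬w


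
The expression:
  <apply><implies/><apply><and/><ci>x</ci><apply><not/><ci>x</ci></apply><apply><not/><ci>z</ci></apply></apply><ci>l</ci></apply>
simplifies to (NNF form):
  <true/>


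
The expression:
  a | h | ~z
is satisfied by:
  {a: True, h: True, z: False}
  {a: True, h: False, z: False}
  {h: True, a: False, z: False}
  {a: False, h: False, z: False}
  {a: True, z: True, h: True}
  {a: True, z: True, h: False}
  {z: True, h: True, a: False}


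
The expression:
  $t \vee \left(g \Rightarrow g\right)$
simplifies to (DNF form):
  $\text{True}$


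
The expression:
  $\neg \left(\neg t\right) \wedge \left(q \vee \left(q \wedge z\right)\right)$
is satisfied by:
  {t: True, q: True}


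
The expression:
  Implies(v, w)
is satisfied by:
  {w: True, v: False}
  {v: False, w: False}
  {v: True, w: True}


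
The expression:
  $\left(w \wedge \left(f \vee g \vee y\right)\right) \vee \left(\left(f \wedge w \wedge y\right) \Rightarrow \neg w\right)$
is always true.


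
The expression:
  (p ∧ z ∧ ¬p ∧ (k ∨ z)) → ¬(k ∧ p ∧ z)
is always true.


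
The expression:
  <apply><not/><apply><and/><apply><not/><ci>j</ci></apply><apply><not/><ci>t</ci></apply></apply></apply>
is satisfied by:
  {t: True, j: True}
  {t: True, j: False}
  {j: True, t: False}


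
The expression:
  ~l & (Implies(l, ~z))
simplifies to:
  ~l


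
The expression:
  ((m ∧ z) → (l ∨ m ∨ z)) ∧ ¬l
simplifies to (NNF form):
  ¬l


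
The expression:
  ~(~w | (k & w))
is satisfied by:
  {w: True, k: False}


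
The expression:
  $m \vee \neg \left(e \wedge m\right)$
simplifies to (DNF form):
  $\text{True}$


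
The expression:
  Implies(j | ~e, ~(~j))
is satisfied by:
  {e: True, j: True}
  {e: True, j: False}
  {j: True, e: False}


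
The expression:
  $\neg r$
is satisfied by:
  {r: False}


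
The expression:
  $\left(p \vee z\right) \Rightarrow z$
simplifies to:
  $z \vee \neg p$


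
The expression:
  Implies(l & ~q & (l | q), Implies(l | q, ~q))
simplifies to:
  True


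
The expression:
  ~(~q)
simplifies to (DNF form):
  q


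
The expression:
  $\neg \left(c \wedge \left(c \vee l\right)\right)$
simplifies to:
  $\neg c$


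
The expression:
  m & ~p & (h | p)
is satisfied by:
  {h: True, m: True, p: False}


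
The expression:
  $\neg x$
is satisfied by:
  {x: False}


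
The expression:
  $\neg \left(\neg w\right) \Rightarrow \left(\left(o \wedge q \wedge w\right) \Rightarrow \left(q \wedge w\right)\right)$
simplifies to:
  $\text{True}$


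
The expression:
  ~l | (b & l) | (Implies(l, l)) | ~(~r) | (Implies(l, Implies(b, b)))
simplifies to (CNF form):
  True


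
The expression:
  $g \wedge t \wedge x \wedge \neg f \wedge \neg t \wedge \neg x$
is never true.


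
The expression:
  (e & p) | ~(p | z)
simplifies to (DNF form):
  (e & p) | (~p & ~z)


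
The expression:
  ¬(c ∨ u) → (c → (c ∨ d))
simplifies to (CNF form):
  True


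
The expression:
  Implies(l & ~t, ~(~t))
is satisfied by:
  {t: True, l: False}
  {l: False, t: False}
  {l: True, t: True}


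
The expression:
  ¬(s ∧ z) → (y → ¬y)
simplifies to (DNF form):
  (s ∧ z) ∨ ¬y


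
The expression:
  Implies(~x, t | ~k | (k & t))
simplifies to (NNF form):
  t | x | ~k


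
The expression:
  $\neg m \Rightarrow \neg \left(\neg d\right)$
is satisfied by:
  {d: True, m: True}
  {d: True, m: False}
  {m: True, d: False}


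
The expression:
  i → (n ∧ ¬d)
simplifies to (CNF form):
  (n ∨ ¬i) ∧ (¬d ∨ ¬i)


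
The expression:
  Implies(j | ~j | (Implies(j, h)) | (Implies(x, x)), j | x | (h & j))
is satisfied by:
  {x: True, j: True}
  {x: True, j: False}
  {j: True, x: False}


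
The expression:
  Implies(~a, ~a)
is always true.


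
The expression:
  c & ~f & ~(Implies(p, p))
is never true.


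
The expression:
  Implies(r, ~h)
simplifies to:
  ~h | ~r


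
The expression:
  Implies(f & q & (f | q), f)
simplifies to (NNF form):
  True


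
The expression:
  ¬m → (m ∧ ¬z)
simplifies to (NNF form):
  m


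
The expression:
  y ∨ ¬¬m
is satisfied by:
  {y: True, m: True}
  {y: True, m: False}
  {m: True, y: False}


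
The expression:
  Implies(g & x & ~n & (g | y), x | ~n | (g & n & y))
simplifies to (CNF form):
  True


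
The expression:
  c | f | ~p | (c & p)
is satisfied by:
  {c: True, f: True, p: False}
  {c: True, p: False, f: False}
  {f: True, p: False, c: False}
  {f: False, p: False, c: False}
  {c: True, f: True, p: True}
  {c: True, p: True, f: False}
  {f: True, p: True, c: False}


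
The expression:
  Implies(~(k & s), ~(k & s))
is always true.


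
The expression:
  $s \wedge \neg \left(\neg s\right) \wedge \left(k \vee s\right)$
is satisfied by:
  {s: True}


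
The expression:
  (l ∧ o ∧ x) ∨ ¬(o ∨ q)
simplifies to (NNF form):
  (l ∨ ¬o) ∧ (o ∨ ¬q) ∧ (x ∨ ¬o)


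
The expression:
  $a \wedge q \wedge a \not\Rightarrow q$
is never true.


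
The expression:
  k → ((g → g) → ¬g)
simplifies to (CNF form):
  ¬g ∨ ¬k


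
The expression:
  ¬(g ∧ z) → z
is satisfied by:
  {z: True}


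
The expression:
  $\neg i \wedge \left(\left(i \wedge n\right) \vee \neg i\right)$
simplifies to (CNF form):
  $\neg i$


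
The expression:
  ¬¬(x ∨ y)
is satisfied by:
  {y: True, x: True}
  {y: True, x: False}
  {x: True, y: False}


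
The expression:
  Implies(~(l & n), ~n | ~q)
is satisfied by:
  {l: True, n: False, q: False}
  {l: False, n: False, q: False}
  {q: True, l: True, n: False}
  {q: True, l: False, n: False}
  {n: True, l: True, q: False}
  {n: True, l: False, q: False}
  {n: True, q: True, l: True}


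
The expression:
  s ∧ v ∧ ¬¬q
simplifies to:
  q ∧ s ∧ v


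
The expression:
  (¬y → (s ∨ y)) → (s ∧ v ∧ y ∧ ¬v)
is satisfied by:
  {y: False, s: False}


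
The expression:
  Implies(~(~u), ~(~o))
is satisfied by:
  {o: True, u: False}
  {u: False, o: False}
  {u: True, o: True}


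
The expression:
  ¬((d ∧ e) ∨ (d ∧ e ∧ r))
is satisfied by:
  {e: False, d: False}
  {d: True, e: False}
  {e: True, d: False}


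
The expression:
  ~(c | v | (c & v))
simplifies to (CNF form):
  ~c & ~v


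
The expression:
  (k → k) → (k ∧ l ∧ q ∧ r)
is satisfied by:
  {r: True, k: True, q: True, l: True}


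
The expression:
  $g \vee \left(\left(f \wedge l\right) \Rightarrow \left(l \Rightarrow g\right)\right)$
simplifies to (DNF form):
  $g \vee \neg f \vee \neg l$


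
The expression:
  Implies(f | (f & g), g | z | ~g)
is always true.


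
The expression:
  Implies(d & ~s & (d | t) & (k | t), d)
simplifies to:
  True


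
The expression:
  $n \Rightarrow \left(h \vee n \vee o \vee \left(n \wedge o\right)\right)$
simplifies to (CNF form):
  $\text{True}$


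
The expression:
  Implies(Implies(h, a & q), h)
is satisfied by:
  {h: True}


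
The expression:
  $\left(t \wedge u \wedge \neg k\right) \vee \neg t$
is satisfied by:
  {u: True, k: False, t: False}
  {k: False, t: False, u: False}
  {u: True, k: True, t: False}
  {k: True, u: False, t: False}
  {t: True, u: True, k: False}


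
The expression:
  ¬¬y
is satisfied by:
  {y: True}


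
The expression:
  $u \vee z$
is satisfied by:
  {z: True, u: True}
  {z: True, u: False}
  {u: True, z: False}


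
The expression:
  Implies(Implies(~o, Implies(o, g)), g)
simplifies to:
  g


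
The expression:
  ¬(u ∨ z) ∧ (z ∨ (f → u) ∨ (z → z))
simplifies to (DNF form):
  ¬u ∧ ¬z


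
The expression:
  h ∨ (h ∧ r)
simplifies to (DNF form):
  h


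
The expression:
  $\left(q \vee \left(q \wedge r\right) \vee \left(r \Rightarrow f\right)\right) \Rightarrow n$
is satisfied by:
  {n: True, r: True, f: False, q: False}
  {n: True, r: False, f: False, q: False}
  {n: True, q: True, r: True, f: False}
  {n: True, q: True, r: False, f: False}
  {n: True, f: True, r: True, q: False}
  {n: True, f: True, r: False, q: False}
  {n: True, f: True, q: True, r: True}
  {n: True, f: True, q: True, r: False}
  {r: True, n: False, f: False, q: False}


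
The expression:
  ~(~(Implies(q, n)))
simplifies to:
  n | ~q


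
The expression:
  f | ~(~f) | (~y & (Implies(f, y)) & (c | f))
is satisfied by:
  {f: True, c: True, y: False}
  {f: True, c: False, y: False}
  {y: True, f: True, c: True}
  {y: True, f: True, c: False}
  {c: True, y: False, f: False}


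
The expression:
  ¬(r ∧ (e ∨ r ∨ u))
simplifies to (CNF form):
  ¬r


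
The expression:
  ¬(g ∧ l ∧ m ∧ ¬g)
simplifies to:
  True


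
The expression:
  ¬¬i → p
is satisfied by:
  {p: True, i: False}
  {i: False, p: False}
  {i: True, p: True}


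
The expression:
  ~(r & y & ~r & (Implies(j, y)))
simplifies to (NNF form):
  True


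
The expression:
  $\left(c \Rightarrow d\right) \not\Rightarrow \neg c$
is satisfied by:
  {c: True, d: True}


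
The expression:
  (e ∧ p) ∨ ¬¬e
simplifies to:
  e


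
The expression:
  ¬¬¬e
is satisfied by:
  {e: False}


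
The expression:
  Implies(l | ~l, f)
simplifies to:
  f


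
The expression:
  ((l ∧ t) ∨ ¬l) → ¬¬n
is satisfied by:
  {n: True, l: True, t: False}
  {n: True, t: False, l: False}
  {n: True, l: True, t: True}
  {n: True, t: True, l: False}
  {l: True, t: False, n: False}


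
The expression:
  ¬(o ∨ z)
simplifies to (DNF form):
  ¬o ∧ ¬z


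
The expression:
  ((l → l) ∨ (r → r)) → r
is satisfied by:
  {r: True}


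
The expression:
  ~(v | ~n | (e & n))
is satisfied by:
  {n: True, v: False, e: False}


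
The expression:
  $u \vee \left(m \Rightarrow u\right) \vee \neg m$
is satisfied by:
  {u: True, m: False}
  {m: False, u: False}
  {m: True, u: True}


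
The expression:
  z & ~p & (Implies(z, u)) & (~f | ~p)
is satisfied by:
  {z: True, u: True, p: False}


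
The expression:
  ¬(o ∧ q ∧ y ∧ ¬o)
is always true.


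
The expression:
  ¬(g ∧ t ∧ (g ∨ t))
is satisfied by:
  {g: False, t: False}
  {t: True, g: False}
  {g: True, t: False}


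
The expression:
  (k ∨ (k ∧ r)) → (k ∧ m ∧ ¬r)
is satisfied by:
  {m: True, k: False, r: False}
  {m: False, k: False, r: False}
  {r: True, m: True, k: False}
  {r: True, m: False, k: False}
  {k: True, m: True, r: False}


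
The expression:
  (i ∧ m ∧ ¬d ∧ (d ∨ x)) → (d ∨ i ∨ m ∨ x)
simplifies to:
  True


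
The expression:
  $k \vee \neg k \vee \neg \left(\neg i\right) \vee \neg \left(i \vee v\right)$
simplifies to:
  $\text{True}$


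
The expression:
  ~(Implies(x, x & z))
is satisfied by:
  {x: True, z: False}


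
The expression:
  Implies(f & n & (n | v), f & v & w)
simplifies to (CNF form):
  (v | ~f | ~n) & (w | ~f | ~n)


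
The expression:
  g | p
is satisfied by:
  {g: True, p: True}
  {g: True, p: False}
  {p: True, g: False}


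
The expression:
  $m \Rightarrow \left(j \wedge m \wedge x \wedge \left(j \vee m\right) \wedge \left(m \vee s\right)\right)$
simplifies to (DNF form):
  $\left(j \wedge x\right) \vee \neg m$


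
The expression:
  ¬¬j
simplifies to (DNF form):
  j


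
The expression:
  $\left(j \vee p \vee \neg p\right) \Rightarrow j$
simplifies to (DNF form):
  $j$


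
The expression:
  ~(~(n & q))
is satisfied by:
  {q: True, n: True}


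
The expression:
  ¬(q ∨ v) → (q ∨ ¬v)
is always true.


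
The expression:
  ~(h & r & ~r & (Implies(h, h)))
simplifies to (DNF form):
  True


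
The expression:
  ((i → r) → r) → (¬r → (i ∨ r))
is always true.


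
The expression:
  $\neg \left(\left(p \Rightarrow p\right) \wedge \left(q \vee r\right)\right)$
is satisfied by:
  {q: False, r: False}


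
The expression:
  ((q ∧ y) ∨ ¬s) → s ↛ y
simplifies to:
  s ∧ (¬q ∨ ¬y)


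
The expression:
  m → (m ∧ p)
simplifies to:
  p ∨ ¬m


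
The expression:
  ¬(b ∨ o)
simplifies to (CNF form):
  ¬b ∧ ¬o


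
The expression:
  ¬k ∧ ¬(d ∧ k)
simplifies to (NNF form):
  ¬k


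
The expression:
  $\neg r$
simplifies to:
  $\neg r$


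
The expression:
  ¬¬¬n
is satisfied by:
  {n: False}


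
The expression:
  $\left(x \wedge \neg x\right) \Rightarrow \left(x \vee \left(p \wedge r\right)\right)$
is always true.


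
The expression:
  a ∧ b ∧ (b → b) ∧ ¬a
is never true.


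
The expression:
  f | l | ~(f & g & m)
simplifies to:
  True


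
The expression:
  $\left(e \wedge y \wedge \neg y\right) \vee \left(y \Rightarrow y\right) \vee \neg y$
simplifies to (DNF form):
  $\text{True}$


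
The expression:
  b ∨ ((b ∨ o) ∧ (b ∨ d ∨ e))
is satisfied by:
  {b: True, o: True, d: True, e: True}
  {b: True, o: True, d: True, e: False}
  {b: True, o: True, e: True, d: False}
  {b: True, o: True, e: False, d: False}
  {b: True, d: True, e: True, o: False}
  {b: True, d: True, e: False, o: False}
  {b: True, d: False, e: True, o: False}
  {b: True, d: False, e: False, o: False}
  {o: True, d: True, e: True, b: False}
  {o: True, d: True, e: False, b: False}
  {o: True, e: True, d: False, b: False}


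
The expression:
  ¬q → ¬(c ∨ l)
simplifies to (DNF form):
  q ∨ (¬c ∧ ¬l)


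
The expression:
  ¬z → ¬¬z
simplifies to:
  z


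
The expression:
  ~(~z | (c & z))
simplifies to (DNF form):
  z & ~c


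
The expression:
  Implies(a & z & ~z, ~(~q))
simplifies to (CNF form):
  True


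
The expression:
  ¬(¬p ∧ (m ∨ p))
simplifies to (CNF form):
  p ∨ ¬m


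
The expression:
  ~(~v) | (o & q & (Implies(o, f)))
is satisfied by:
  {v: True, f: True, o: True, q: True}
  {v: True, f: True, o: True, q: False}
  {v: True, f: True, q: True, o: False}
  {v: True, f: True, q: False, o: False}
  {v: True, o: True, q: True, f: False}
  {v: True, o: True, q: False, f: False}
  {v: True, o: False, q: True, f: False}
  {v: True, o: False, q: False, f: False}
  {f: True, o: True, q: True, v: False}


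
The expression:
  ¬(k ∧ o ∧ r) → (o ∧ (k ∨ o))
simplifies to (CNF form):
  o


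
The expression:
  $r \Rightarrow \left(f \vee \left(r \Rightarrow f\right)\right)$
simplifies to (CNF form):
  $f \vee \neg r$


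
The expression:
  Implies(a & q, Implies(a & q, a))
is always true.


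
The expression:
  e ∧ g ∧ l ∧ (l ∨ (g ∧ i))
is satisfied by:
  {e: True, g: True, l: True}
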